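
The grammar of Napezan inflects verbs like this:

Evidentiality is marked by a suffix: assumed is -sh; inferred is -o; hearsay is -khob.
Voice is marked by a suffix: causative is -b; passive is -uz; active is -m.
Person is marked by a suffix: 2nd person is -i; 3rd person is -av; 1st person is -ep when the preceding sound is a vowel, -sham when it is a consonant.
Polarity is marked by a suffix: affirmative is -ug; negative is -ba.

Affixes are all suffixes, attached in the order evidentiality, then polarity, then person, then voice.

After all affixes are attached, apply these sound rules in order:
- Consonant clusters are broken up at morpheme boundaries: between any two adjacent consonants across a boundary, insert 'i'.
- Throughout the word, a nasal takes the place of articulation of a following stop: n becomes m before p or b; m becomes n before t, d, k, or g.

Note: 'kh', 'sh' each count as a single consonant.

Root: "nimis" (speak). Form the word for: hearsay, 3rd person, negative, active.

Attach evidentiality hearsay -khob → nimiskhob.
Attach polarity negative -ba → nimiskhobba.
Attach person 3rd person -av → nimiskhobbaav.
Attach voice active -m → nimiskhobbaavm.
Apply epenthesis: nimiskhobbaavm → nimisikhobibaavim.
Nasal assimilation: no change.

nimisikhobibaavim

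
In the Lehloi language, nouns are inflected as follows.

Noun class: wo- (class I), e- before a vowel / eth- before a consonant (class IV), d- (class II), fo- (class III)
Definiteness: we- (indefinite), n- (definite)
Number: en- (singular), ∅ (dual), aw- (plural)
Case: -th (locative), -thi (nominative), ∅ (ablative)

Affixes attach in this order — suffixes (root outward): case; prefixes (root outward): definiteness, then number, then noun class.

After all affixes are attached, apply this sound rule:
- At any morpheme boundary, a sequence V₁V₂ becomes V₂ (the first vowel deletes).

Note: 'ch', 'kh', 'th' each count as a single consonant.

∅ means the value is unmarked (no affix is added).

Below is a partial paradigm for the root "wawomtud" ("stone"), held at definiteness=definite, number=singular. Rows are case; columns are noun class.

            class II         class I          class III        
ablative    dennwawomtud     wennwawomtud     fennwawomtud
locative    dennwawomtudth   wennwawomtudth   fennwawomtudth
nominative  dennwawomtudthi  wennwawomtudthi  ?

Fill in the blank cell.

fennwawomtudthi

Attach case nominative -thi → wawomtudthi.
Attach definiteness definite n- → nwawomtudthi.
Attach number singular en- → ennwawomtudthi.
Attach noun class class III fo- → foennwawomtudthi.
Apply vowel deletion: foennwawomtudthi → fennwawomtudthi.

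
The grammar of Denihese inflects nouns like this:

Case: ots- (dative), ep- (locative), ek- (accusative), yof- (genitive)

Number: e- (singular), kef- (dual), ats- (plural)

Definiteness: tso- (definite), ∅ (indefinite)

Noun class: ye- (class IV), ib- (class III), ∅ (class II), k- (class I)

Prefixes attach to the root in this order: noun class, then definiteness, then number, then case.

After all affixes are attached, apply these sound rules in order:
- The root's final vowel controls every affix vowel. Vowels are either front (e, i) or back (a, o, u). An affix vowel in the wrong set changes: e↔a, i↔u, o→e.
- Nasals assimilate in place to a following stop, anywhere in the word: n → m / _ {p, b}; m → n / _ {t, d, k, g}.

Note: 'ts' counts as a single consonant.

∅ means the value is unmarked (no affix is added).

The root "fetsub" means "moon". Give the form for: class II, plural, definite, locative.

noun class = class II: zero marking, form stays fetsub.
Attach definiteness definite tso- → tsofetsub.
Attach number plural ats- → atstsofetsub.
Attach case locative ep- → epatstsofetsub.
Apply vowel harmony: epatstsofetsub → apatstsofetsub.
Nasal assimilation: no change.

apatstsofetsub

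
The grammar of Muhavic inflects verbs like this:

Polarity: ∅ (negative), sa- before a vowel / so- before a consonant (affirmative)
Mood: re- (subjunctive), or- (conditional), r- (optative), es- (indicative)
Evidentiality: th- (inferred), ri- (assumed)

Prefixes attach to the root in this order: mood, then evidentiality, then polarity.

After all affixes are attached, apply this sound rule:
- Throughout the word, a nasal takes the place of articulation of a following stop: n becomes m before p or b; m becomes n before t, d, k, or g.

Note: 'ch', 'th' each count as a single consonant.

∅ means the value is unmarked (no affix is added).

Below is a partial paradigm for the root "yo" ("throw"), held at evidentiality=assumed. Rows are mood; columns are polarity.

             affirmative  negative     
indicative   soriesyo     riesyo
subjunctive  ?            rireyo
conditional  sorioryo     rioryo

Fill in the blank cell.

Attach mood subjunctive re- → reyo.
Attach evidentiality assumed ri- → rireyo.
Attach polarity affirmative so- (before consonant 'r') → sorireyo.
Nasal assimilation: no change.

sorireyo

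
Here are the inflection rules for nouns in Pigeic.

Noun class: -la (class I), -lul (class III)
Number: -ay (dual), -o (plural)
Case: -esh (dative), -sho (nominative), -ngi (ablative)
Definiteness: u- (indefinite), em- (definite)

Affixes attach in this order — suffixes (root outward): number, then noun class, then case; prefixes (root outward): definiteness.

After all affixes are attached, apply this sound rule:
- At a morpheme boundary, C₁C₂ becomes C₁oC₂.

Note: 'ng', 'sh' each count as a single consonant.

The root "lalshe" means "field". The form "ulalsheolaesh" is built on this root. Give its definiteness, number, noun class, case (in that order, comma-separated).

Segment: u-lalshe-o-la-esh.
definiteness: u- → indefinite.
number: -o → plural.
noun class: -la → class I.
case: -esh → dative.

indefinite, plural, class I, dative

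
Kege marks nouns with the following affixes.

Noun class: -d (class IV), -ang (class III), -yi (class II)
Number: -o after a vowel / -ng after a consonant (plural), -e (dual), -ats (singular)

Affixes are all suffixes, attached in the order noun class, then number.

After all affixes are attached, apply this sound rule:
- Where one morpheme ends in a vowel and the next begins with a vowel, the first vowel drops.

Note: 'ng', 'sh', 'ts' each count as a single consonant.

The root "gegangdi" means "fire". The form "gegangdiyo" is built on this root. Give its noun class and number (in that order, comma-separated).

Segment: gegangdi-yi-o.
noun class: -yi → class II.
number: -o/ng → plural.

class II, plural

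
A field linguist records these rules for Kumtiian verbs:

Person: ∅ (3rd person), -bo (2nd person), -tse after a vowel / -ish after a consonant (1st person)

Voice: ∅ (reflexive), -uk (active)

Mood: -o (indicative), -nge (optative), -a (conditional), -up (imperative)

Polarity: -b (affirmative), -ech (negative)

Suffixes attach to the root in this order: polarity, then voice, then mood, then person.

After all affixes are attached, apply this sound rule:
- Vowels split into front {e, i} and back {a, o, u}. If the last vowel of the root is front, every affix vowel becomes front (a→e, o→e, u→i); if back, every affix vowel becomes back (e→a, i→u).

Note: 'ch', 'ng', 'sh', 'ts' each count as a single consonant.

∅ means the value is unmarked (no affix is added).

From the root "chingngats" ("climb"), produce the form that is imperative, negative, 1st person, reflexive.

chingngatsachupush

Attach polarity negative -ech → chingngatsech.
voice = reflexive: zero marking, form stays chingngatsech.
Attach mood imperative -up → chingngatsechup.
Attach person 1st person -ish (after consonant 'p') → chingngatsechupish.
Apply vowel harmony: chingngatsechupish → chingngatsachupush.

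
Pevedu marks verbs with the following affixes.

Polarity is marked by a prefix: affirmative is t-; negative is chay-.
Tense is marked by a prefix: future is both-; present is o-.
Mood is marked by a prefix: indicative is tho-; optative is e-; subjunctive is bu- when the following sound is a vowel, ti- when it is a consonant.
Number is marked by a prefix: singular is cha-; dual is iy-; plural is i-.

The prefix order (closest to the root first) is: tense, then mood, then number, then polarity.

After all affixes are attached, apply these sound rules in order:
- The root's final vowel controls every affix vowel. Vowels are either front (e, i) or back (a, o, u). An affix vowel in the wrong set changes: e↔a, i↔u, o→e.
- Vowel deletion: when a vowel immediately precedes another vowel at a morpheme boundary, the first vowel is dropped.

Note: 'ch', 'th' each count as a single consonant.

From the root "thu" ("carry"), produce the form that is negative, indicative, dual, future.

chayuythoboththu

Attach tense future both- → boththu.
Attach mood indicative tho- → thoboththu.
Attach number dual iy- → iythoboththu.
Attach polarity negative chay- → chayiythoboththu.
Apply vowel harmony: chayiythoboththu → chayuythoboththu.
Vowel deletion: no change.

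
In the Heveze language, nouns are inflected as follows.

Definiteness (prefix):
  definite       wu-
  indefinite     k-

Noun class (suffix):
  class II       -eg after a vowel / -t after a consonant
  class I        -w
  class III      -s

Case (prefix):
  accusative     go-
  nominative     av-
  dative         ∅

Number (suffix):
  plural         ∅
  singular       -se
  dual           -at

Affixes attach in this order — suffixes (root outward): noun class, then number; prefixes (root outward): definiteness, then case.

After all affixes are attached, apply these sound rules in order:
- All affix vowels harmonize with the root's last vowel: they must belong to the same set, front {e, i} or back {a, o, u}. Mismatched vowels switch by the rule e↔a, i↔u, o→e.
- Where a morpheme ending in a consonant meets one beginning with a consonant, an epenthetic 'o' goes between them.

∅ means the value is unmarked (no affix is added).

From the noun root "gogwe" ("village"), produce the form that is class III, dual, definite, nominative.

evowigogweset

Attach noun class class III -s → gogwes.
Attach definiteness definite wu- → wugogwes.
Attach case nominative av- → avwugogwes.
Attach number dual -at → avwugogwesat.
Apply vowel harmony: avwugogwesat → evwigogweset.
Apply epenthesis: evwigogweset → evowigogweset.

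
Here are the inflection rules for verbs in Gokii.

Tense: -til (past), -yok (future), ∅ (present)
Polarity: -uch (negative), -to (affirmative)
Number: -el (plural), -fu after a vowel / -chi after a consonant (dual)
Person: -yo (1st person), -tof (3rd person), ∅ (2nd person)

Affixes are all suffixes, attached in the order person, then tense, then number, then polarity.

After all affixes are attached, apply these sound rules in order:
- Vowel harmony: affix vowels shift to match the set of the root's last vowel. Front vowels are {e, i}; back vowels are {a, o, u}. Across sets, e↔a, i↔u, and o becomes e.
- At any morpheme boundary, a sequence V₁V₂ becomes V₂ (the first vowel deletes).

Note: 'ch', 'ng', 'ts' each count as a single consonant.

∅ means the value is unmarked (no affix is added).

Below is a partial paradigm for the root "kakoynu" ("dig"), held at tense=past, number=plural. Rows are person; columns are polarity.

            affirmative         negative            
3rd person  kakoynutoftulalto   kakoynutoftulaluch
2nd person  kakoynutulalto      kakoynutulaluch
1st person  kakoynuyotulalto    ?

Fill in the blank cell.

Attach person 1st person -yo → kakoynuyo.
Attach tense past -til → kakoynuyotil.
Attach number plural -el → kakoynuyotilel.
Attach polarity negative -uch → kakoynuyotileluch.
Apply vowel harmony: kakoynuyotileluch → kakoynuyotulaluch.
Vowel deletion: no change.

kakoynuyotulaluch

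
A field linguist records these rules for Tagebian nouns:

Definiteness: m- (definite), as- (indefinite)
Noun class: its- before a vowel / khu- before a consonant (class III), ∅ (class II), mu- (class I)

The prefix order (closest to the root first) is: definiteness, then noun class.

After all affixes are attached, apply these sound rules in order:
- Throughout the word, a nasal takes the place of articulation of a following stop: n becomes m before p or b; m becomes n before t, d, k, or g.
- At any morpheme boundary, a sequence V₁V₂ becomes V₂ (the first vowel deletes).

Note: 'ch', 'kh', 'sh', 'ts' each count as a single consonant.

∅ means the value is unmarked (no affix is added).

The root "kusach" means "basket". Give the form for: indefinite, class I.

Attach definiteness indefinite as- → askusach.
Attach noun class class I mu- → muaskusach.
Nasal assimilation: no change.
Apply vowel deletion: muaskusach → maskusach.

maskusach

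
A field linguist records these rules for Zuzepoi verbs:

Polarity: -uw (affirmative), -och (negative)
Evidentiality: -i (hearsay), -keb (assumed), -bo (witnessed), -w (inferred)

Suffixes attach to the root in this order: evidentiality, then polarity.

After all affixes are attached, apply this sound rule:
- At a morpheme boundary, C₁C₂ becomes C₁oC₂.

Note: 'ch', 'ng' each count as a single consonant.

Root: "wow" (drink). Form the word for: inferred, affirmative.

wowowuw

Attach evidentiality inferred -w → woww.
Attach polarity affirmative -uw → wowwuw.
Apply epenthesis: wowwuw → wowowuw.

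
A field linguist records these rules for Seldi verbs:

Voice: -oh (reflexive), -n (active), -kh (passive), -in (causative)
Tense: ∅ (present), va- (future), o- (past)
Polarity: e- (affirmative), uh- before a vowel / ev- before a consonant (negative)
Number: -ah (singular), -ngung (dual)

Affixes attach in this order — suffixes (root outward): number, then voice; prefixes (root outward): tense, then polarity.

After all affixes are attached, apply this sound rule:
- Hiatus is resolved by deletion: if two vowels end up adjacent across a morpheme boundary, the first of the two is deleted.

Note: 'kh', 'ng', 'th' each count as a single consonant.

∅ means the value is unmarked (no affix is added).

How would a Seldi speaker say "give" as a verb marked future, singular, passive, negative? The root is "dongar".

Attach tense future va- → vadongar.
Attach number singular -ah → vadongarah.
Attach polarity negative ev- (before consonant 'v') → evvadongarah.
Attach voice passive -kh → evvadongarahkh.
Vowel deletion: no change.

evvadongarahkh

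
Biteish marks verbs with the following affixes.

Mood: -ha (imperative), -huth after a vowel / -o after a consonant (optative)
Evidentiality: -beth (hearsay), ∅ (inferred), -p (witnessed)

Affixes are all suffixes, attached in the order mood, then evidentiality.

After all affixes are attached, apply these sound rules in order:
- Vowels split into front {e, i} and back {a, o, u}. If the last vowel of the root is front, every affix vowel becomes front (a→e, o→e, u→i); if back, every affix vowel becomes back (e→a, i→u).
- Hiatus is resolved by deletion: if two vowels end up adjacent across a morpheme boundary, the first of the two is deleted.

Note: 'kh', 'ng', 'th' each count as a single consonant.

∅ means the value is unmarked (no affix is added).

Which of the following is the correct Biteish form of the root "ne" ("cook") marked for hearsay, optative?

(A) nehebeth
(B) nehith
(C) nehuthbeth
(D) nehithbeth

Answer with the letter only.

D

Attach mood optative -huth (after vowel 'e') → nehuth.
Attach evidentiality hearsay -beth → nehuthbeth.
Apply vowel harmony: nehuthbeth → nehithbeth.
Vowel deletion: no change.
So the correct form is nehithbeth, option (D).
(A) nehebeth is wrong: it uses imperative instead of optative for mood.
(B) nehith is wrong: it uses inferred instead of hearsay for evidentiality.
(C) nehuthbeth is wrong: it fails to apply the sound rule(s).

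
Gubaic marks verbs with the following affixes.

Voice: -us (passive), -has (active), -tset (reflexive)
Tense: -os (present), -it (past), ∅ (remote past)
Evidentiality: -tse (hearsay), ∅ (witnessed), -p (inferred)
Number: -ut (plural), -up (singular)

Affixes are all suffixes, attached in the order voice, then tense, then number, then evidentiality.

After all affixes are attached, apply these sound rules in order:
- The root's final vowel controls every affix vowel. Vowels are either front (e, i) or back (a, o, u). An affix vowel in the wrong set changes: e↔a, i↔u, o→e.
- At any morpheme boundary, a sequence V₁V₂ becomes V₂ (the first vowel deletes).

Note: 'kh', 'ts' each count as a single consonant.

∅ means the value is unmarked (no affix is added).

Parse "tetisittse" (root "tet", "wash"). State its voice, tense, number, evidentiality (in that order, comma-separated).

passive, remote past, plural, hearsay

Segment: tet-us-ut-tse.
voice: -us → passive.
tense: ∅ → remote past.
number: -ut → plural.
evidentiality: -tse → hearsay.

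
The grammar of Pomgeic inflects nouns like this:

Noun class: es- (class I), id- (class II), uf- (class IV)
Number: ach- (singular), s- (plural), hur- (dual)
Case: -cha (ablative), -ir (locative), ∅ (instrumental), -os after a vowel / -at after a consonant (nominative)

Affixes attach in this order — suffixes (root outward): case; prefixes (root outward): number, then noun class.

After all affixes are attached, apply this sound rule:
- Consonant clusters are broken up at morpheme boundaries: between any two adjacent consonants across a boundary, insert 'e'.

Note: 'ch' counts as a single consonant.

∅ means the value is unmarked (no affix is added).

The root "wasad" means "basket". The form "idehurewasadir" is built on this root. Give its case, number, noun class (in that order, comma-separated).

Segment: id-hur-wasad-ir.
case: -ir → locative.
number: hur- → dual.
noun class: id- → class II.

locative, dual, class II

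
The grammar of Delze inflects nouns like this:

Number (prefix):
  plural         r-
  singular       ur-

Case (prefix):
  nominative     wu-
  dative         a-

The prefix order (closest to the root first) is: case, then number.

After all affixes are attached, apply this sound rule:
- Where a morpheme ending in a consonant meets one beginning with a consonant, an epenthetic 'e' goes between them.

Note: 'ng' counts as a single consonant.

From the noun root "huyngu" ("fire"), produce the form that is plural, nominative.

Attach case nominative wu- → wuhuyngu.
Attach number plural r- → rwuhuyngu.
Apply epenthesis: rwuhuyngu → rewuhuyngu.

rewuhuyngu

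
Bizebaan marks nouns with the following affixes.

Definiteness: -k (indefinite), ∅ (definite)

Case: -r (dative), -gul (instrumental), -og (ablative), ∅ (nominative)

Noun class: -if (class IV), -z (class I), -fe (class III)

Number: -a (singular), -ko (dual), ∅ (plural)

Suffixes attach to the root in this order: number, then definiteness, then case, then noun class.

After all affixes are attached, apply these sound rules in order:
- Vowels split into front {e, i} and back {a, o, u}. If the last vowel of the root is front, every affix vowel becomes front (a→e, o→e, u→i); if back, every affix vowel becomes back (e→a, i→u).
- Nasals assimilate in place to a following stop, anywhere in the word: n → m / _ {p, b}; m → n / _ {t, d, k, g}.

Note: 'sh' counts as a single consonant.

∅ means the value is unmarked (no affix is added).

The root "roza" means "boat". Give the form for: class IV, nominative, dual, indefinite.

rozakokuf

Attach number dual -ko → rozako.
Attach definiteness indefinite -k → rozakok.
case = nominative: zero marking, form stays rozakok.
Attach noun class class IV -if → rozakokif.
Apply vowel harmony: rozakokif → rozakokuf.
Nasal assimilation: no change.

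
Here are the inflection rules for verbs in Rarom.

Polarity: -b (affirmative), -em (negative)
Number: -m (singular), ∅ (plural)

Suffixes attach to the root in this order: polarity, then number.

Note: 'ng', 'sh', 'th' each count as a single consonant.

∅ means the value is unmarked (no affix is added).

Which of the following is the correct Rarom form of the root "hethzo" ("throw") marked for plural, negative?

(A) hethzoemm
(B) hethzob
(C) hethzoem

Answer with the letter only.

Attach polarity negative -em → hethzoem.
number = plural: zero marking, form stays hethzoem.
So the correct form is hethzoem, option (C).
(B) hethzob is wrong: it uses affirmative instead of negative for polarity.
(A) hethzoemm is wrong: it uses singular instead of plural for number.

C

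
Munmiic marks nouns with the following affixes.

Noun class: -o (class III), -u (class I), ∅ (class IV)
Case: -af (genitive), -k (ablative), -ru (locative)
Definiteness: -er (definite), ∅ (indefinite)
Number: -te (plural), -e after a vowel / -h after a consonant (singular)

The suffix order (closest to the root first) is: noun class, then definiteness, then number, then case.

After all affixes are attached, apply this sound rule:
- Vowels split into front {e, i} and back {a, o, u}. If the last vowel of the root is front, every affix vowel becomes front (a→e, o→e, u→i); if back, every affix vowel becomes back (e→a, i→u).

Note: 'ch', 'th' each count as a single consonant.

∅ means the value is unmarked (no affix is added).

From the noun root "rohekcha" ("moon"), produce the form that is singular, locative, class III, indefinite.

rohekchaoaru

Attach noun class class III -o → rohekchao.
definiteness = indefinite: zero marking, form stays rohekchao.
Attach number singular -e (after vowel 'o') → rohekchaoe.
Attach case locative -ru → rohekchaoeru.
Apply vowel harmony: rohekchaoeru → rohekchaoaru.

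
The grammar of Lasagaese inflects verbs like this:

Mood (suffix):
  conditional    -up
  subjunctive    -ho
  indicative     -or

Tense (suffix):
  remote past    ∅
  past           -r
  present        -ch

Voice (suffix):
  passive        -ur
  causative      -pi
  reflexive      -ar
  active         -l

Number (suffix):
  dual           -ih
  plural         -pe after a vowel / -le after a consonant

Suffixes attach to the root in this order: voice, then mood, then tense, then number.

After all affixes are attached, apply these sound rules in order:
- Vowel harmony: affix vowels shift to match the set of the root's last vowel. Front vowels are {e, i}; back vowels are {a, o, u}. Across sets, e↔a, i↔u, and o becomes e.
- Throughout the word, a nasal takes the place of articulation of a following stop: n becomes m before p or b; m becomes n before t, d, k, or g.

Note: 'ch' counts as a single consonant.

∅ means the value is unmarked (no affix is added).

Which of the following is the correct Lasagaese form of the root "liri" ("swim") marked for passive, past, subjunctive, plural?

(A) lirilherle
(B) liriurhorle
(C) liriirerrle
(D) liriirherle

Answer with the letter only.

Attach voice passive -ur → liriur.
Attach mood subjunctive -ho → liriurho.
Attach tense past -r → liriurhor.
Attach number plural -le (after consonant 'r') → liriurhorle.
Apply vowel harmony: liriurhorle → liriirherle.
Nasal assimilation: no change.
So the correct form is liriirherle, option (D).
(A) lirilherle is wrong: it uses active instead of passive for voice.
(B) liriurhorle is wrong: it fails to apply the sound rule(s).
(C) liriirerrle is wrong: it uses indicative instead of subjunctive for mood.

D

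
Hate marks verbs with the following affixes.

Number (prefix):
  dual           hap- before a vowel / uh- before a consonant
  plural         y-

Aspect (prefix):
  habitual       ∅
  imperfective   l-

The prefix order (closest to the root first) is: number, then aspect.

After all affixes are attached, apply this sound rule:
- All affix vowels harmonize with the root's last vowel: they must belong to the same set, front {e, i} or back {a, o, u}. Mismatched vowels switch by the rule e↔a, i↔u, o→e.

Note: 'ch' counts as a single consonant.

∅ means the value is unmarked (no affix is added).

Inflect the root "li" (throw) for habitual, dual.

Attach number dual uh- (before consonant 'l') → uhli.
aspect = habitual: zero marking, form stays uhli.
Apply vowel harmony: uhli → ihli.

ihli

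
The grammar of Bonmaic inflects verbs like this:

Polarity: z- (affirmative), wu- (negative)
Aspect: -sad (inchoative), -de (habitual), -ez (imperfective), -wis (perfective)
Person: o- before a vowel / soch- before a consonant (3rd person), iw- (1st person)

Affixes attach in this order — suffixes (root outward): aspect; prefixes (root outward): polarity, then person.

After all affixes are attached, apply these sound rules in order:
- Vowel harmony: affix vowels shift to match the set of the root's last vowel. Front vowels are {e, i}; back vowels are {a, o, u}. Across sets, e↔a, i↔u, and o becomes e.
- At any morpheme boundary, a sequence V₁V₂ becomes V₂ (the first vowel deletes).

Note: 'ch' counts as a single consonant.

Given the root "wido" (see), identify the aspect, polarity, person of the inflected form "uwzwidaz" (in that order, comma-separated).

Segment: iw-z-wido-ez.
aspect: -ez → imperfective.
polarity: z- → affirmative.
person: iw- → 1st person.

imperfective, affirmative, 1st person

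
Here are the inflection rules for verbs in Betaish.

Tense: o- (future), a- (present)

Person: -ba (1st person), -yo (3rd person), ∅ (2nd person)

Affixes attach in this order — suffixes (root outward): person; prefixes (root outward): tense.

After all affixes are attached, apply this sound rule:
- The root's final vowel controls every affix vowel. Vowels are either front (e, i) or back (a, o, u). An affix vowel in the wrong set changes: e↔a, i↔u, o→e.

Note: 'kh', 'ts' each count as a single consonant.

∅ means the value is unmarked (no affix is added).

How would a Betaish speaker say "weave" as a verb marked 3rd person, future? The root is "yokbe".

Attach person 3rd person -yo → yokbeyo.
Attach tense future o- → oyokbeyo.
Apply vowel harmony: oyokbeyo → eyokbeye.

eyokbeye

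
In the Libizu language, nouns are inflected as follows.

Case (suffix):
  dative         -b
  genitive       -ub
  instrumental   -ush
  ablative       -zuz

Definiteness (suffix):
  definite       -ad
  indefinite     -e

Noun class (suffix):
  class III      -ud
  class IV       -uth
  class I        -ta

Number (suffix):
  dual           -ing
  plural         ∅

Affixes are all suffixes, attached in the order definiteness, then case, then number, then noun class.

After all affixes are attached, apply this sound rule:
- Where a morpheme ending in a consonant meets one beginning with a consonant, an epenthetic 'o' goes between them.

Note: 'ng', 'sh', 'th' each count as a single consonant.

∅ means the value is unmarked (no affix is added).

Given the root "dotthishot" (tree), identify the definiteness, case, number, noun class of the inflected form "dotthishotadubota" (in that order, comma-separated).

definite, genitive, plural, class I

Segment: dotthishot-ad-ub-ta.
definiteness: -ad → definite.
case: -ub → genitive.
number: ∅ → plural.
noun class: -ta → class I.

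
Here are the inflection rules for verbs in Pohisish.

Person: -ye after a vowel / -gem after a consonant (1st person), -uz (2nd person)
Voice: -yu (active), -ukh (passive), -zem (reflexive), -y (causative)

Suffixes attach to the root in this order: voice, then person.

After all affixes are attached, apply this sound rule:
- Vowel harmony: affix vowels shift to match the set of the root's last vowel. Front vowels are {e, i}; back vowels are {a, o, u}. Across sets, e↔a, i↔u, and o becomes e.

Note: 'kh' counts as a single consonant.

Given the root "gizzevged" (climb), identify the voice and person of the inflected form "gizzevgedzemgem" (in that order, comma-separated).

Segment: gizzevged-zem-gem.
voice: -zem → reflexive.
person: -ye/gem → 1st person.

reflexive, 1st person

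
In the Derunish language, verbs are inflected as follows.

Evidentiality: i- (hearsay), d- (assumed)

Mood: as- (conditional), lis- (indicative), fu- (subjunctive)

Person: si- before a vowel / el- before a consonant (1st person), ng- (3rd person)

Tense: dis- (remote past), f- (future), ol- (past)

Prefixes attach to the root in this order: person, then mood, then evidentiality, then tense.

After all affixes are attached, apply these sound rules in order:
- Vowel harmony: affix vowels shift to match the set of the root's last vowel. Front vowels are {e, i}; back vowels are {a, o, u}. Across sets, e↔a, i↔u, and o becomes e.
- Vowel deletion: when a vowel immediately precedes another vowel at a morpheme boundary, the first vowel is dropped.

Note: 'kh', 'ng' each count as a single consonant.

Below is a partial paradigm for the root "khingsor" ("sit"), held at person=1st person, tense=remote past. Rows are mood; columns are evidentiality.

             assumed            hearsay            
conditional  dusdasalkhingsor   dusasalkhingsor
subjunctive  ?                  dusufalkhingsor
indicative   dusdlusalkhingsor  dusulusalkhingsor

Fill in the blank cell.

Attach person 1st person el- (before consonant 'kh') → elkhingsor.
Attach mood subjunctive fu- → fuelkhingsor.
Attach evidentiality assumed d- → dfuelkhingsor.
Attach tense remote past dis- → disdfuelkhingsor.
Apply vowel harmony: disdfuelkhingsor → dusdfualkhingsor.
Apply vowel deletion: dusdfualkhingsor → dusdfalkhingsor.

dusdfalkhingsor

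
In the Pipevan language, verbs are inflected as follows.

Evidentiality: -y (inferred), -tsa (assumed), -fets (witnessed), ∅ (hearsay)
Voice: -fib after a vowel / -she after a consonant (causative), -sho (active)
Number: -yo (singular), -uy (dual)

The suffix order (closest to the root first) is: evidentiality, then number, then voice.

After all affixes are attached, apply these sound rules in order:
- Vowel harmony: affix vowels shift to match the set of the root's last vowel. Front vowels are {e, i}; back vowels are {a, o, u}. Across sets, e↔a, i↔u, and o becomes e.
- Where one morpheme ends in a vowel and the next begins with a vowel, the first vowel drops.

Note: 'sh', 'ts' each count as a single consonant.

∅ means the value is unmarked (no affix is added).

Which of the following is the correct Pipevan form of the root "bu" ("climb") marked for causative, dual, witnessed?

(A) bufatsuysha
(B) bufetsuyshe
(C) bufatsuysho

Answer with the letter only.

A

Attach evidentiality witnessed -fets → bufets.
Attach number dual -uy → bufetsuy.
Attach voice causative -she (after consonant 'y') → bufetsuyshe.
Apply vowel harmony: bufetsuyshe → bufatsuysha.
Vowel deletion: no change.
So the correct form is bufatsuysha, option (A).
(C) bufatsuysho is wrong: it uses active instead of causative for voice.
(B) bufetsuyshe is wrong: it fails to apply the sound rule(s).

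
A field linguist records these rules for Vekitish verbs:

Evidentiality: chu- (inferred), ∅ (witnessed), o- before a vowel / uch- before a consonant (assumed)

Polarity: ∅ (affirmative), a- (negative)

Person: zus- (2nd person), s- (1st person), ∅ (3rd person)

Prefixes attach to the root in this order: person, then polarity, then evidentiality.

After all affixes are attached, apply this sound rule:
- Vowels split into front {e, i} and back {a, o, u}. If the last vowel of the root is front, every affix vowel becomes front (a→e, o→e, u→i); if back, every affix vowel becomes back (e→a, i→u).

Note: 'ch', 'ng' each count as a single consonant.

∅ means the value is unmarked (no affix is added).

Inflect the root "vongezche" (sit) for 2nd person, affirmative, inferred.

Attach person 2nd person zus- → zusvongezche.
polarity = affirmative: zero marking, form stays zusvongezche.
Attach evidentiality inferred chu- → chuzusvongezche.
Apply vowel harmony: chuzusvongezche → chizisvongezche.

chizisvongezche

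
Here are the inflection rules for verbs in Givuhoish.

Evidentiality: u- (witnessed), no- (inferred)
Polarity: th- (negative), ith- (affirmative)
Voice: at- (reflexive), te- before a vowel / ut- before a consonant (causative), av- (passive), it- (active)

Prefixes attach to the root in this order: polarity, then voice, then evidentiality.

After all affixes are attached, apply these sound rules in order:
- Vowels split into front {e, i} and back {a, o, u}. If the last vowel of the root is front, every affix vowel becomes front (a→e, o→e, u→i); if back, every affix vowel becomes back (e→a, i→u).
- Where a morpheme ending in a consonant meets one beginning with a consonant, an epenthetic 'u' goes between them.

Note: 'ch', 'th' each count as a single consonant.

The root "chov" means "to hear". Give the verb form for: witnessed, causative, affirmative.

Attach polarity affirmative ith- → ithchov.
Attach voice causative te- (before vowel 'i') → teithchov.
Attach evidentiality witnessed u- → uteithchov.
Apply vowel harmony: uteithchov → utauthchov.
Apply epenthesis: utauthchov → utauthuchov.

utauthuchov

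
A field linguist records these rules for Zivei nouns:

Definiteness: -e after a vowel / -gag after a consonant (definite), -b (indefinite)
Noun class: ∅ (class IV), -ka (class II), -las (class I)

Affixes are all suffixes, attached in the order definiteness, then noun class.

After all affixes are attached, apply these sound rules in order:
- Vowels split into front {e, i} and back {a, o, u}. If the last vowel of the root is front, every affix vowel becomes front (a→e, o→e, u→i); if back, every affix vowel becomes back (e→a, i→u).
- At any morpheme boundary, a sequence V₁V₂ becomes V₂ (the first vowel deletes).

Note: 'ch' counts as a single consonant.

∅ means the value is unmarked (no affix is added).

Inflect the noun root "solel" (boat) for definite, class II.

solelgegke

Attach definiteness definite -gag (after consonant 'l') → solelgag.
Attach noun class class II -ka → solelgagka.
Apply vowel harmony: solelgagka → solelgegke.
Vowel deletion: no change.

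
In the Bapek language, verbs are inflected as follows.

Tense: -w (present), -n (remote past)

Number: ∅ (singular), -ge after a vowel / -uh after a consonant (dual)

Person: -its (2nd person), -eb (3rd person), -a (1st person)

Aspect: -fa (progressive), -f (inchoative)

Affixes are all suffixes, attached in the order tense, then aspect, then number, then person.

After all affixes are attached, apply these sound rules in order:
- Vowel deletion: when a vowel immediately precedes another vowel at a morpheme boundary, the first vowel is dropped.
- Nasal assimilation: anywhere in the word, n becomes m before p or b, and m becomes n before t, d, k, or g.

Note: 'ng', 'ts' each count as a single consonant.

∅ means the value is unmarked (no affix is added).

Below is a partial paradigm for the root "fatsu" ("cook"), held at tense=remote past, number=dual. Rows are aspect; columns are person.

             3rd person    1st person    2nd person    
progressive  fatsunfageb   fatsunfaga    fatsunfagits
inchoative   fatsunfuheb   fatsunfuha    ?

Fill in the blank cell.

fatsunfuhits

Attach tense remote past -n → fatsun.
Attach aspect inchoative -f → fatsunf.
Attach number dual -uh (after consonant 'f') → fatsunfuh.
Attach person 2nd person -its → fatsunfuhits.
Vowel deletion: no change.
Nasal assimilation: no change.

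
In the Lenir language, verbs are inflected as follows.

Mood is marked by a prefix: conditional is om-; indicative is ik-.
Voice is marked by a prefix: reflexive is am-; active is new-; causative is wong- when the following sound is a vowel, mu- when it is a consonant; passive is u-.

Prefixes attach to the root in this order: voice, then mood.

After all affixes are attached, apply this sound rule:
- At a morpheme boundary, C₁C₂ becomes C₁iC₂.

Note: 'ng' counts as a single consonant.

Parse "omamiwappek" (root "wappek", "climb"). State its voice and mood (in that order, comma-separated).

reflexive, conditional

Segment: om-am-wappek.
voice: am- → reflexive.
mood: om- → conditional.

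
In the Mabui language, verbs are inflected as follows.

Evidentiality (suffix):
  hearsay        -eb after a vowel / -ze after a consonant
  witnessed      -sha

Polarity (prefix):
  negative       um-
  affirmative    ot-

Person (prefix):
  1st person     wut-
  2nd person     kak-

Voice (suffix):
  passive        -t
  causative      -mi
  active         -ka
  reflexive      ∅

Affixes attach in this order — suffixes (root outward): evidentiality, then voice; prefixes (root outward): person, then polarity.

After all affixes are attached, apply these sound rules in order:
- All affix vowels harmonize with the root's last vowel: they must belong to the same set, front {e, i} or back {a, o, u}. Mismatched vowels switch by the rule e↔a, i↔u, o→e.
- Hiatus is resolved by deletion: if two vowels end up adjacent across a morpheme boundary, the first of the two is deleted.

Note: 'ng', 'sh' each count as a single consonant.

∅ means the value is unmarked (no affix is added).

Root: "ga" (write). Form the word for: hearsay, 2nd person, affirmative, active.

Attach evidentiality hearsay -eb (after vowel 'a') → gaeb.
Attach voice active -ka → gaebka.
Attach person 2nd person kak- → kakgaebka.
Attach polarity affirmative ot- → otkakgaebka.
Apply vowel harmony: otkakgaebka → otkakgaabka.
Apply vowel deletion: otkakgaabka → otkakgabka.

otkakgabka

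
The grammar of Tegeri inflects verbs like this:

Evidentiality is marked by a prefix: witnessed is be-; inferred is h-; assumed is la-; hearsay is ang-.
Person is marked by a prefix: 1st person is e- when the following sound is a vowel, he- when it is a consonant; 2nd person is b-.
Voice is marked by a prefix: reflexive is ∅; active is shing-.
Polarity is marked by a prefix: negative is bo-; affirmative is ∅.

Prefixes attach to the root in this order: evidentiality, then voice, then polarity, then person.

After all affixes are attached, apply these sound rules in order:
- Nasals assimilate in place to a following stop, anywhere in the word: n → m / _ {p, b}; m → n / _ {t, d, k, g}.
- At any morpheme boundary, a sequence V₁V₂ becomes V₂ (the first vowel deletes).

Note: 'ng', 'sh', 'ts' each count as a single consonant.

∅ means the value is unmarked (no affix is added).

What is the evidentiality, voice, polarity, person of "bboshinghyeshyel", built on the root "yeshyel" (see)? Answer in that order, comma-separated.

Segment: b-bo-shing-h-yeshyel.
evidentiality: h- → inferred.
voice: shing- → active.
polarity: bo- → negative.
person: b- → 2nd person.

inferred, active, negative, 2nd person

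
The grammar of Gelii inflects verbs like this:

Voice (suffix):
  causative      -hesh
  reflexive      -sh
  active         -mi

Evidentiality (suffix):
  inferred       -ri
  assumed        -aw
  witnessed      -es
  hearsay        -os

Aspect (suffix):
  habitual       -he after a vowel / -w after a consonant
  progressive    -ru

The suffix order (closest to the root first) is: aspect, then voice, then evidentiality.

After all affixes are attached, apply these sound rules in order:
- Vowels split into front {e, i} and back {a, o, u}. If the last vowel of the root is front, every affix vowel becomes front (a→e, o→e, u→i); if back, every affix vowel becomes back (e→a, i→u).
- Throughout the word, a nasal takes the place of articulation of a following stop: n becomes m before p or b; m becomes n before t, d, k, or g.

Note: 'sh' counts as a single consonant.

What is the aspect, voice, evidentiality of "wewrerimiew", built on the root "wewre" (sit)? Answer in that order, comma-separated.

progressive, active, assumed

Segment: wewre-ru-mi-aw.
aspect: -ru → progressive.
voice: -mi → active.
evidentiality: -aw → assumed.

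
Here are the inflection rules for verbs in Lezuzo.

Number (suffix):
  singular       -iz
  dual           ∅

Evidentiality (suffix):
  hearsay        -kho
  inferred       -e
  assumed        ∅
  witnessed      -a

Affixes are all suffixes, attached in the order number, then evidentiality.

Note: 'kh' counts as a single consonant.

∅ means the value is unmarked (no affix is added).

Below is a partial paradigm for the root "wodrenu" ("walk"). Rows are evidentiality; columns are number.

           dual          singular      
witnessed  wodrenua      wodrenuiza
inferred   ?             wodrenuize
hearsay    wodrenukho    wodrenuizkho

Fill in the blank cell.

number = dual: zero marking, form stays wodrenu.
Attach evidentiality inferred -e → wodrenue.

wodrenue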